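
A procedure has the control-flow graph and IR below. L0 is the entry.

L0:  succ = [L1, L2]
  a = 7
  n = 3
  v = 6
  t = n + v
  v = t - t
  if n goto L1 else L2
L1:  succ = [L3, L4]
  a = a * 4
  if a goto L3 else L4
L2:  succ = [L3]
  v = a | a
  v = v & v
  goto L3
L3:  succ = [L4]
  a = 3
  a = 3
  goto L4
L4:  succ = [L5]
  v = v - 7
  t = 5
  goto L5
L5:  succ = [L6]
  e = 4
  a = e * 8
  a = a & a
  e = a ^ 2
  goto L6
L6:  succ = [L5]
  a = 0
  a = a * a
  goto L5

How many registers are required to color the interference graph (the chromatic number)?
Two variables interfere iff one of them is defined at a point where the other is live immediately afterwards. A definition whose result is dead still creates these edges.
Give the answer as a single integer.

Per-block:
  L0: def={a,n,t,v} ue=∅
  L1: def={a} ue={a}
  L2: def={v} ue={a}
  L3: def={a} ue=∅
  L4: def={t,v} ue={v}
  L5: def={a,e} ue=∅
  L6: def={a} ue=∅

Backward fixpoint:
  live L0: ∅→{a,v}
  live L1: {a,v}→{v}
  live L2: {a}→{v}
  live L3: {v}→{v}
  live L4: {v}→∅
  live L5: ∅→∅
  live L6: ∅→∅

Interfere edges:
  a↔{n,t,v}
  e↔∅
  n↔{a,t,v}
  t↔{a,n}
  v↔{a,n}

Colouring:
  clique {a,n,t} ⇒ need ≥ 3
  assign a→r0 e→r0 n→r1 t→r2 v→r2 — no edge inside a register ⇒ χ ≤ 3
  χ = 3

Answer: 3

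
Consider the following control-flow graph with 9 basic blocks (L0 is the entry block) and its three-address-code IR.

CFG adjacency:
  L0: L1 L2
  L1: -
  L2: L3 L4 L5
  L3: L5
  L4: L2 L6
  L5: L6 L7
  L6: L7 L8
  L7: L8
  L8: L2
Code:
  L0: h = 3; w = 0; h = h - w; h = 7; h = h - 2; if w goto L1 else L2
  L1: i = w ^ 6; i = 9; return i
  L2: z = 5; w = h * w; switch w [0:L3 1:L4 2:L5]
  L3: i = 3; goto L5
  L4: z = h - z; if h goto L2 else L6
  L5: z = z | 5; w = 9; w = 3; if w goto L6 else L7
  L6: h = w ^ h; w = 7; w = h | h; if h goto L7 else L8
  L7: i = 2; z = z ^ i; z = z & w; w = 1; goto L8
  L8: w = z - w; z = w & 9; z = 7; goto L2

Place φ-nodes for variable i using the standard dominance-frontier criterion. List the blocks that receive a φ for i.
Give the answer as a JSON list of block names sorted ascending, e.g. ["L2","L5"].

Answer: ["L2", "L5", "L6", "L7", "L8"]

Derivation:
idom tree: L1←L0 L2←L0 L3←L2 L4←L2 L5←L2 L6←L2 L7←L2 L8←L2
Dom∩ at merges:
  L2: preds {L0,L4,L8}: {L0} ∩ {L0,L2,L4} ∩ {L0,L2,L8} = {L0}; idom=L0
  L5: preds {L2,L3}: {L0,L2} ∩ {L0,L2,L3} = {L0,L2}; idom=L2
  L6: preds {L4,L5}: {L0,L2,L4} ∩ {L0,L2,L5} = {L0,L2}; idom=L2
  L7: preds {L5,L6}: {L0,L2,L5} ∩ {L0,L2,L6} = {L0,L2}; idom=L2
  L8: preds {L6,L7}: {L0,L2,L6} ∩ {L0,L2,L7} = {L0,L2}; idom=L2

Frontier:
  join L2 pred L0: · stop@L0
  join L2 pred L4: L4→L2 stop@L0
  join L2 pred L8: L8→L2 stop@L0
  join L5 pred L2: · stop@L2
  join L5 pred L3: L3 stop@L2
  join L6 pred L4: L4 stop@L2
  join L6 pred L5: L5 stop@L2
  join L7 pred L5: L5 stop@L2
  join L7 pred L6: L6 stop@L2
  join L8 pred L6: L6 stop@L2
  join L8 pred L7: L7 stop@L2
  L0 → ∅
  L1 → ∅
  L2 → {L2}
  L3 → {L5}
  L4 → {L2,L6}
  L5 → {L6,L7}
  L6 → {L7,L8}
  L7 → {L8}
  L8 → {L2}

φ for i: defs {L1,L3,L7}
  DF⁺ = {L2,L5,L6,L7,L8}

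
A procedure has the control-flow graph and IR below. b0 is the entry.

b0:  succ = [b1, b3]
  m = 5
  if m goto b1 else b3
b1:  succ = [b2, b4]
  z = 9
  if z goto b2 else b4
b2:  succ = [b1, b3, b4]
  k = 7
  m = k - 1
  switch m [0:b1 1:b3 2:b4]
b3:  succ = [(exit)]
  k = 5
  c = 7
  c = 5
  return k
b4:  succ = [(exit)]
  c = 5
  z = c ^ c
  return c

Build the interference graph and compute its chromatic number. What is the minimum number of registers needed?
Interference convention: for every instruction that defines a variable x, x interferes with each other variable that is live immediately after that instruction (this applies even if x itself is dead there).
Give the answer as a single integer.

Answer: 2

Analysis:
def/use:
  b0: {m} / ∅
  b1: {z} / ∅
  b2: {k,m} / ∅
  b3: {c,k} / ∅
  b4: {c,z} / ∅

Backward fixpoint:
  live b0: ∅→∅
  live b1: ∅→∅
  live b2: ∅→∅
  live b3: ∅→∅
  live b4: ∅→∅

Interfere edges:
  c↔{k,z}
  k↔{c}
  m↔∅
  z↔{c}

Registers:
  lower bound: {c,k} mutually conflict ⇒ χ ≥ 2
  2-colouring: r0={c,m}  r1={k,z}
  χ = 2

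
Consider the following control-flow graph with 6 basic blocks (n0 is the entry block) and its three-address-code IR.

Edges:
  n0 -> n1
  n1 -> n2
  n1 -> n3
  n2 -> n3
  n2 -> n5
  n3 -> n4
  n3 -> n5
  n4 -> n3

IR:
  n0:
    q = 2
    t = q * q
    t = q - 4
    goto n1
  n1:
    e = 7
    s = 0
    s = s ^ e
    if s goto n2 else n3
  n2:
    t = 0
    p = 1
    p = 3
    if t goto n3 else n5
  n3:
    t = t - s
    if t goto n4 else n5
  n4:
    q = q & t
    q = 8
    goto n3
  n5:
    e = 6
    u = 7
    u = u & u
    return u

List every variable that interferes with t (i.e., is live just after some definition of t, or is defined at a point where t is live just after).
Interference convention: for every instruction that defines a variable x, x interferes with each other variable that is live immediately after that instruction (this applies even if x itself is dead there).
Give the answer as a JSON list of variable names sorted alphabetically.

Answer: ["e", "p", "q", "s"]

Working:
Block summaries:
  n0: {q,t} / ∅
  n1: {e,s} / ∅
  n2: {p,t} / ∅
  n3: {t} / {s,t}
  n4: {q} / {q,t}
  n5: {e,u} / ∅

Live sets:
  live n0: ∅→{q,t}
  live n1: {q,t}→{q,s,t}
  live n2: {q,s}→{q,s,t}
  live n3: {q,s,t}→{q,s,t}
  live n4: {q,s,t}→{q,s,t}
  live n5: ∅→∅

Interference:
  e: {q,s,t}
  p: {q,s,t}
  q: {e,p,s,t}
  s: {e,p,q,t}
  t: {e,p,q,s}
  u: ∅

N(t) = ["e", "p", "q", "s"]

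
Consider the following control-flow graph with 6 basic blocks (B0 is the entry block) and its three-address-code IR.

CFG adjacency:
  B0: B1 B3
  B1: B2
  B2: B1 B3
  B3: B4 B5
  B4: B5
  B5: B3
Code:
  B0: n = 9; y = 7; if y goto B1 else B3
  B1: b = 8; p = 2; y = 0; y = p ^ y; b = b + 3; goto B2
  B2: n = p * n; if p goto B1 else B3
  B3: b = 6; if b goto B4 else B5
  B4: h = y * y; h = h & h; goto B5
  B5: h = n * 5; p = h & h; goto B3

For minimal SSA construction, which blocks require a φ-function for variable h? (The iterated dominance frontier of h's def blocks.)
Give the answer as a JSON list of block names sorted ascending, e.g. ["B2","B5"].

idom tree: B1←B0 B2←B1 B3←B0 B4←B3 B5←B3
Join-block Dom:
  B1: preds {B0,B2}: {B0} ∩ {B0,B1,B2} = {B0}; idom=B0
  B3: preds {B0,B2,B5}: {B0} ∩ {B0,B1,B2} ∩ {B0,B3,B5} = {B0}; idom=B0
  B5: preds {B3,B4}: {B0,B3} ∩ {B0,B3,B4} = {B0,B3}; idom=B3

DF walk-up:
  B1←B0: walk · to B0
  B1←B2: walk B2→B1 to B0
  B3←B0: walk · to B0
  B3←B2: walk B2→B1 to B0
  B3←B5: walk B5→B3 to B0
  B5←B3: walk · to B3
  B5←B4: walk B4 to B3
  B0 → ∅
  B1 → {B1,B3}
  B2 → {B1,B3}
  B3 → {B3}
  B4 → {B5}
  B5 → {B3}

φ for h: defs {B4,B5}
  DF⁺ = {B3,B5}

Answer: ["B3", "B5"]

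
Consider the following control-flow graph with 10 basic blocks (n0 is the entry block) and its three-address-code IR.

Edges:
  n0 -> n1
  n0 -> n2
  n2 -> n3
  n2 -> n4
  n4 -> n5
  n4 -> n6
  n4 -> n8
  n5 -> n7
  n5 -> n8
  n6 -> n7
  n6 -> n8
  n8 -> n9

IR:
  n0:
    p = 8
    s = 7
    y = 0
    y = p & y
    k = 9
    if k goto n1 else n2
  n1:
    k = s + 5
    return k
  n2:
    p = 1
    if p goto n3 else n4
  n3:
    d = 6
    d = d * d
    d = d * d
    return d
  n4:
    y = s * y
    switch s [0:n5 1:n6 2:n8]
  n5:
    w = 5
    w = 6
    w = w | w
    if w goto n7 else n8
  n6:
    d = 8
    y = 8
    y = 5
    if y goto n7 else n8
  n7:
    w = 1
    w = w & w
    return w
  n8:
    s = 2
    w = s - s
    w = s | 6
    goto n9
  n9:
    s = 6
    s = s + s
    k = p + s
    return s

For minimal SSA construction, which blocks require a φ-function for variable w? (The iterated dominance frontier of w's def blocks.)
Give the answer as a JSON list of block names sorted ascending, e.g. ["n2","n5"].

idom tree: n1←n0 n2←n0 n3←n2 n4←n2 n5←n4 n6←n4 n7←n4 n8←n4 n9←n8
Join-block Dom:
  n7: preds {n5,n6}: {n0,n2,n4,n5} ∩ {n0,n2,n4,n6} = {n0,n2,n4}; idom=n4
  n8: preds {n4,n5,n6}: {n0,n2,n4} ∩ {n0,n2,n4,n5} ∩ {n0,n2,n4,n6} = {n0,n2,n4}; idom=n4

DF walk-up:
  n7←n5: walk n5 to n4
  n7←n6: walk n6 to n4
  n8←n4: walk · to n4
  n8←n5: walk n5 to n4
  n8←n6: walk n6 to n4
  DF(n0)=∅
  DF(n1)=∅
  DF(n2)=∅
  DF(n3)=∅
  DF(n4)=∅
  DF(n5)={n7,n8}
  DF(n6)={n7,n8}
  DF(n7)=∅
  DF(n8)=∅
  DF(n9)=∅

φ for w: defs {n5,n7,n8}
  DF⁺ = {n7,n8}

Answer: ["n7", "n8"]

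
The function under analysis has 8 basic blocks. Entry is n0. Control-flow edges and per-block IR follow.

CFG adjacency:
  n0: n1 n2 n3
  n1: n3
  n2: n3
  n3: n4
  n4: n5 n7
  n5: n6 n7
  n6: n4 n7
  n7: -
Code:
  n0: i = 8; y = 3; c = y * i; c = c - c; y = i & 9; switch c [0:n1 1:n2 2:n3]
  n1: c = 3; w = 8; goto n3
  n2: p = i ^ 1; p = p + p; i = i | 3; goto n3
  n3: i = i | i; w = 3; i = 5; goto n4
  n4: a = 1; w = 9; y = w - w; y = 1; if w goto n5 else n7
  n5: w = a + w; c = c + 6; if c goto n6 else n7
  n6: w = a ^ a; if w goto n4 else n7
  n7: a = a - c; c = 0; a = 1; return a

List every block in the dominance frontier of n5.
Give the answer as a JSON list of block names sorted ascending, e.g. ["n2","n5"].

idom tree: n1←n0 n2←n0 n3←n0 n4←n3 n5←n4 n6←n5 n7←n4
Join-block Dom:
  n3: preds {n0,n1,n2}: {n0} ∩ {n0,n1} ∩ {n0,n2} = {n0}; idom=n0
  n4: preds {n3,n6}: {n0,n3} ∩ {n0,n3,n4,n5,n6} = {n0,n3}; idom=n3
  n7: preds {n4,n5,n6}: {n0,n3,n4} ∩ {n0,n3,n4,n5} ∩ {n0,n3,n4,n5,n6} = {n0,n3,n4}; idom=n4

Frontier:
  join n3 pred n0: · stop@n0
  join n3 pred n1: n1 stop@n0
  join n3 pred n2: n2 stop@n0
  join n4 pred n3: · stop@n3
  join n4 pred n6: n6→n5→n4 stop@n3
  join n7 pred n4: · stop@n4
  join n7 pred n5: n5 stop@n4
  join n7 pred n6: n6→n5 stop@n4
  n0 → ∅
  n1 → {n3}
  n2 → {n3}
  n3 → ∅
  n4 → {n4}
  n5 → {n4,n7}
  n6 → {n4,n7}
  n7 → ∅

DF(n5) = ["n4", "n7"]

Answer: ["n4", "n7"]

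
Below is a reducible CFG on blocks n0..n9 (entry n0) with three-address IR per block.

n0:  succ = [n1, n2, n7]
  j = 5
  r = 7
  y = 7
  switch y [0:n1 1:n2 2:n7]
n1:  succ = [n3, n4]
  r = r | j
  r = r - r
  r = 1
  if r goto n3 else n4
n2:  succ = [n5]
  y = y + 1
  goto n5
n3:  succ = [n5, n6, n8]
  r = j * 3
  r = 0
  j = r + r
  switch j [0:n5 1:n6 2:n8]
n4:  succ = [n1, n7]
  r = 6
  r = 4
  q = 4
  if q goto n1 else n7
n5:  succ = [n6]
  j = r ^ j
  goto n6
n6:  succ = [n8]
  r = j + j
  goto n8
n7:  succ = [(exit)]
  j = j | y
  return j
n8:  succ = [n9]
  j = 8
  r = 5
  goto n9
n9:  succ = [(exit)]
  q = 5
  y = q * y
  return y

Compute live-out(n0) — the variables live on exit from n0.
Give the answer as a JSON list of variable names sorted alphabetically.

Answer: ["j", "r", "y"]

Working:
def/use:
  n0: {j,r,y} / ∅
  n1: {r} / {j,r}
  n2: {y} / {y}
  n3: {j,r} / {j}
  n4: {q,r} / ∅
  n5: {j} / {j,r}
  n6: {r} / {j}
  n7: {j} / {j,y}
  n8: {j,r} / ∅
  n9: {q,y} / {y}

Liveness:
  n0 li=∅ lo={j,r,y}
  n1 li={j,r,y} lo={j,y}
  n2 li={j,r,y} lo={j,r,y}
  n3 li={j,y} lo={j,r,y}
  n4 li={j,y} lo={j,r,y}
  n5 li={j,r,y} lo={j,y}
  n6 li={j,y} lo={y}
  n7 li={j,y} lo=∅
  n8 li={y} lo={y}
  n9 li={y} lo=∅

live-out(n0) = ["j", "r", "y"]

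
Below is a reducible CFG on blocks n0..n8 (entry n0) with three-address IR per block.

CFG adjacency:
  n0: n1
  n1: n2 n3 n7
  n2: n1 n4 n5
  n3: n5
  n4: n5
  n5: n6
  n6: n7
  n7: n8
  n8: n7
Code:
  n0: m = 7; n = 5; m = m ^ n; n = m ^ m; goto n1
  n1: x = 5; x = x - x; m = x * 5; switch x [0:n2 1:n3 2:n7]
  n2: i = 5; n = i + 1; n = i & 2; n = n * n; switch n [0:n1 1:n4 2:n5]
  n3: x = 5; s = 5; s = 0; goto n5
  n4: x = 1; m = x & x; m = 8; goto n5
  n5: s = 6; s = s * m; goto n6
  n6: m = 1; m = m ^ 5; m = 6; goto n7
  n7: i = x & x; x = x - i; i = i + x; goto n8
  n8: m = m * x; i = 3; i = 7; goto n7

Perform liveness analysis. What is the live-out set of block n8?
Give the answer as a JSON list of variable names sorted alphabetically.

Answer: ["m", "x"]

Analysis:
Block summaries:
  n0 def {m,n} use ∅
  n1 def {m,x} use ∅
  n2 def {i,n} use ∅
  n3 def {s,x} use ∅
  n4 def {m,x} use ∅
  n5 def {s} use {m}
  n6 def {m} use ∅
  n7 def {i,x} use {x}
  n8 def {i,m} use {m,x}

Backward fixpoint:
  n0: in=∅ out=∅
  n1: in=∅ out={m,x}
  n2: in={m,x} out={m,x}
  n3: in={m} out={m,x}
  n4: in=∅ out={m,x}
  n5: in={m,x} out={x}
  n6: in={x} out={m,x}
  n7: in={m,x} out={m,x}
  n8: in={m,x} out={m,x}

live-out(n8) = ["m", "x"]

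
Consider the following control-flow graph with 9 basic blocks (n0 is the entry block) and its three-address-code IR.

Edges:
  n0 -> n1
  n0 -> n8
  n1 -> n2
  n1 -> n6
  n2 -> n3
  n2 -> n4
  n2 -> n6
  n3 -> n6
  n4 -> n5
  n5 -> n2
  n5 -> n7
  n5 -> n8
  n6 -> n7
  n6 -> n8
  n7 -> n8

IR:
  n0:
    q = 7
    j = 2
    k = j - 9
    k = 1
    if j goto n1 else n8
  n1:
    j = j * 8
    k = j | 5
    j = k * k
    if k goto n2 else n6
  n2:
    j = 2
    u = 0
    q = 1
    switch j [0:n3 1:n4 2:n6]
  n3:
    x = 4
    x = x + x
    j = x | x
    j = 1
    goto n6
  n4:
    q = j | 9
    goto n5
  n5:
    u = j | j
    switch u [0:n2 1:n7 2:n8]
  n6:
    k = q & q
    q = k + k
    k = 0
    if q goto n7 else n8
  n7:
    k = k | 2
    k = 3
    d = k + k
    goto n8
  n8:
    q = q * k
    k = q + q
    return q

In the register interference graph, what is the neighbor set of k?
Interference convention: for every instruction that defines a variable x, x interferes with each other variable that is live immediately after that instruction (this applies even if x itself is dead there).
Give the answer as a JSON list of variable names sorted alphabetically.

Block summaries:
  n0 def {j,k,q} use ∅
  n1 def {j,k} use {j}
  n2 def {j,q,u} use ∅
  n3 def {j,x} use ∅
  n4 def {q} use {j}
  n5 def {u} use {j}
  n6 def {k,q} use {q}
  n7 def {d,k} use {k}
  n8 def {k,q} use {k,q}

Liveness:
  live n0: ∅→{j,k,q}
  live n1: {j,q}→{k,q}
  live n2: {k}→{j,k,q}
  live n3: {q}→{q}
  live n4: {j,k}→{j,k,q}
  live n5: {j,k,q}→{k,q}
  live n6: {q}→{k,q}
  live n7: {k,q}→{k,q}
  live n8: {k,q}→∅

Conflict graph:
  d — {k,q}
  j — {k,q,u}
  k — {d,j,q,u}
  q — {d,j,k,u,x}
  u — {j,k,q}
  x — {q}

N(k) = ["d", "j", "q", "u"]

Answer: ["d", "j", "q", "u"]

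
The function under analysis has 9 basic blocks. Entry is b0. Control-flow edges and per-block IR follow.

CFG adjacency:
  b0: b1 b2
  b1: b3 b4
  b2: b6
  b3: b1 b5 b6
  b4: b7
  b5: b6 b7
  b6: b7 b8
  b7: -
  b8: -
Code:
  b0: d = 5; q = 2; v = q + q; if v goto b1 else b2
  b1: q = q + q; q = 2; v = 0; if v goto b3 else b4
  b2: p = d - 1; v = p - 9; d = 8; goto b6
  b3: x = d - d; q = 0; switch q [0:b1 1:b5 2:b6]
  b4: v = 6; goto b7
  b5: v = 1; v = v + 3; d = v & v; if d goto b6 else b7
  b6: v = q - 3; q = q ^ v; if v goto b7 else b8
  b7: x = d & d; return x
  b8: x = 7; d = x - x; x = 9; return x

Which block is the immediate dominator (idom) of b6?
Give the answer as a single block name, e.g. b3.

Answer: b0

Analysis:
idom tree: b1←b0 b2←b0 b3←b1 b4←b1 b5←b3 b6←b0 b7←b0 b8←b6
Join-block Dom:
  b1: preds {b0,b3}: {b0} ∩ {b0,b1,b3} = {b0}; idom=b0
  b6: preds {b2,b3,b5}: {b0,b2} ∩ {b0,b1,b3} ∩ {b0,b1,b3,b5} = {b0}; idom=b0
  b7: preds {b4,b5,b6}: {b0,b1,b4} ∩ {b0,b1,b3,b5} ∩ {b0,b6} = {b0}; idom=b0

idom(b6) = b0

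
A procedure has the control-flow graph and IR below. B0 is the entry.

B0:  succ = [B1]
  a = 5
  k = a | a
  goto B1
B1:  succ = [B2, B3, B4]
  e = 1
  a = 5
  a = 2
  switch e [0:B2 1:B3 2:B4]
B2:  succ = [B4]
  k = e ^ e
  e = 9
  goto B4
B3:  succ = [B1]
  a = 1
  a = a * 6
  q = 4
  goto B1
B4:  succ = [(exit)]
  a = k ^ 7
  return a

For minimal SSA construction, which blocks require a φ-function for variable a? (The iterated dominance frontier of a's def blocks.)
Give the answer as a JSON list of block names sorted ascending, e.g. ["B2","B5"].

Answer: ["B1"]

Derivation:
idom tree: B1←B0 B2←B1 B3←B1 B4←B1
Dom∩ at merges:
  B1: preds {B0,B3}: {B0} ∩ {B0,B1,B3} = {B0}; idom=B0
  B4: preds {B1,B2}: {B0,B1} ∩ {B0,B1,B2} = {B0,B1}; idom=B1

Frontier:
  B1←B0: walk · to B0
  B1←B3: walk B3→B1 to B0
  B4←B1: walk · to B1
  B4←B2: walk B2 to B1
  B0: DF=∅
  B1: DF={B1}
  B2: DF={B4}
  B3: DF={B1}
  B4: DF=∅

φ for a: defs {B0,B1,B3,B4}
  DF⁺ = {B1}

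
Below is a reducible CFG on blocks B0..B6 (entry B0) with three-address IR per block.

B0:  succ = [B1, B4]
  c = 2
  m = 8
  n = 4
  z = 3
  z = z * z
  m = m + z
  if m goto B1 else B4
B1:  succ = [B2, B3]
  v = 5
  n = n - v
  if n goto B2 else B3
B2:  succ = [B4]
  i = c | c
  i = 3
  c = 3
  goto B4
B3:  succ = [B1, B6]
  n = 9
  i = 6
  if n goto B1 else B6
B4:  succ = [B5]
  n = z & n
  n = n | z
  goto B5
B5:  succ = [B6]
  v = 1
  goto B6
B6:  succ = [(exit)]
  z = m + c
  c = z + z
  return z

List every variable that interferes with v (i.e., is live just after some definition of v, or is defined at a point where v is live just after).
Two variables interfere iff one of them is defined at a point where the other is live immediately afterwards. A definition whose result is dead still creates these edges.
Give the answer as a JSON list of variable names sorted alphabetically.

Answer: ["c", "m", "n", "z"]

Working:
Block summaries:
  B0: {c,m,n,z} / ∅
  B1: {n,v} / {n}
  B2: {c,i} / {c}
  B3: {i,n} / ∅
  B4: {n} / {n,z}
  B5: {v} / ∅
  B6: {c,z} / {c,m}

Live sets:
  B0 li=∅ lo={c,m,n,z}
  B1 li={c,m,n,z} lo={c,m,n,z}
  B2 li={c,m,n,z} lo={c,m,n,z}
  B3 li={c,m,z} lo={c,m,n,z}
  B4 li={c,m,n,z} lo={c,m}
  B5 li={c,m} lo={c,m}
  B6 li={c,m} lo=∅

Interfere edges:
  c — {i,m,n,v,z}
  i — {c,m,n,z}
  m — {c,i,n,v,z}
  n — {c,i,m,v,z}
  v — {c,m,n,z}
  z — {c,i,m,n,v}

N(v) = ["c", "m", "n", "z"]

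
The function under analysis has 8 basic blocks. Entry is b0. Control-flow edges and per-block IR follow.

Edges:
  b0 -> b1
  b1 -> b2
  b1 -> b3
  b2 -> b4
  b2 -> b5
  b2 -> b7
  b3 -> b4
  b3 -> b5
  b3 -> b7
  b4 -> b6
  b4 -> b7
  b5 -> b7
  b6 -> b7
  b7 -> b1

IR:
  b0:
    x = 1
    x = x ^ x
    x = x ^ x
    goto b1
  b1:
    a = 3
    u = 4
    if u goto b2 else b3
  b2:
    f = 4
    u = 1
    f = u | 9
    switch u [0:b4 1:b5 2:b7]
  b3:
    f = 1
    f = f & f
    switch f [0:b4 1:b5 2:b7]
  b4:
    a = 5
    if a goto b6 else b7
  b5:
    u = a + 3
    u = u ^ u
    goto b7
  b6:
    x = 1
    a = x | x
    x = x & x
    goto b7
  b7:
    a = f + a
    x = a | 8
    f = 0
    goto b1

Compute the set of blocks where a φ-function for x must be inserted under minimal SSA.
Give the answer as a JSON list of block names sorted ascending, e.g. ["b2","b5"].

Answer: ["b1", "b7"]

Derivation:
idom tree: b1←b0 b2←b1 b3←b1 b4←b1 b5←b1 b6←b4 b7←b1
Join-block Dom:
  b1: preds {b0,b7}: {b0} ∩ {b0,b1,b7} = {b0}; idom=b0
  b4: preds {b2,b3}: {b0,b1,b2} ∩ {b0,b1,b3} = {b0,b1}; idom=b1
  b5: preds {b2,b3}: {b0,b1,b2} ∩ {b0,b1,b3} = {b0,b1}; idom=b1
  b7: preds {b2,b3,b4,b5,b6}: {b0,b1,b2} ∩ {b0,b1,b3} ∩ {b0,b1,b4} ∩ {b0,b1,b5} ∩ {b0,b1,b4,b6} = {b0,b1}; idom=b1

Frontier:
  b1←b0: walk · to b0
  b1←b7: walk b7→b1 to b0
  b4←b2: walk b2 to b1
  b4←b3: walk b3 to b1
  b5←b2: walk b2 to b1
  b5←b3: walk b3 to b1
  b7←b2: walk b2 to b1
  b7←b3: walk b3 to b1
  b7←b4: walk b4 to b1
  b7←b5: walk b5 to b1
  b7←b6: walk b6→b4 to b1
  b0: DF=∅
  b1: DF={b1}
  b2: DF={b4,b5,b7}
  b3: DF={b4,b5,b7}
  b4: DF={b7}
  b5: DF={b7}
  b6: DF={b7}
  b7: DF={b1}

φ for x: defs {b0,b6,b7}
  DF⁺ = {b1,b7}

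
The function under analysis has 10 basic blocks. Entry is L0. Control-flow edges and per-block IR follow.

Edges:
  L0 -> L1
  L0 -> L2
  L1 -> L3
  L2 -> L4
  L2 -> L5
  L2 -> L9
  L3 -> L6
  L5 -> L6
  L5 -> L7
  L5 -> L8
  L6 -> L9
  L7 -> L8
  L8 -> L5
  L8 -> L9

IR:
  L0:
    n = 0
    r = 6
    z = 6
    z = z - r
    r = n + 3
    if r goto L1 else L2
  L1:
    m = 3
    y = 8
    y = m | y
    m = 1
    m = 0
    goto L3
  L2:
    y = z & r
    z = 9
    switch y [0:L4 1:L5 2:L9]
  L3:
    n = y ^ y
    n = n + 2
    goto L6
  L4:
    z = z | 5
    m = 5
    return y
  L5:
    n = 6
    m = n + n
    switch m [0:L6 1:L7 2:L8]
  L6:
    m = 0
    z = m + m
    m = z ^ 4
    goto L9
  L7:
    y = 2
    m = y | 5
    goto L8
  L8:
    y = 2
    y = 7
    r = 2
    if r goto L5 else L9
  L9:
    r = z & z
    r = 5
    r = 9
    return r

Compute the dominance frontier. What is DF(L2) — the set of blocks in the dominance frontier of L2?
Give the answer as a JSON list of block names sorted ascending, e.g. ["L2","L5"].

Answer: ["L6", "L9"]

Derivation:
idom tree: L1←L0 L2←L0 L3←L1 L4←L2 L5←L2 L6←L0 L7←L5 L8←L5 L9←L0
Dom∩ at merges:
  L5: preds {L2,L8}: {L0,L2} ∩ {L0,L2,L5,L8} = {L0,L2}; idom=L2
  L6: preds {L3,L5}: {L0,L1,L3} ∩ {L0,L2,L5} = {L0}; idom=L0
  L8: preds {L5,L7}: {L0,L2,L5} ∩ {L0,L2,L5,L7} = {L0,L2,L5}; idom=L5
  L9: preds {L2,L6,L8}: {L0,L2} ∩ {L0,L6} ∩ {L0,L2,L5,L8} = {L0}; idom=L0

DF walk-up:
  join L5 pred L2: · stop@L2
  join L5 pred L8: L8→L5 stop@L2
  join L6 pred L3: L3→L1 stop@L0
  join L6 pred L5: L5→L2 stop@L0
  join L8 pred L5: · stop@L5
  join L8 pred L7: L7 stop@L5
  join L9 pred L2: L2 stop@L0
  join L9 pred L6: L6 stop@L0
  join L9 pred L8: L8→L5→L2 stop@L0
  L0 → ∅
  L1 → {L6}
  L2 → {L6,L9}
  L3 → {L6}
  L4 → ∅
  L5 → {L5,L6,L9}
  L6 → {L9}
  L7 → {L8}
  L8 → {L5,L9}
  L9 → ∅

DF(L2) = ["L6", "L9"]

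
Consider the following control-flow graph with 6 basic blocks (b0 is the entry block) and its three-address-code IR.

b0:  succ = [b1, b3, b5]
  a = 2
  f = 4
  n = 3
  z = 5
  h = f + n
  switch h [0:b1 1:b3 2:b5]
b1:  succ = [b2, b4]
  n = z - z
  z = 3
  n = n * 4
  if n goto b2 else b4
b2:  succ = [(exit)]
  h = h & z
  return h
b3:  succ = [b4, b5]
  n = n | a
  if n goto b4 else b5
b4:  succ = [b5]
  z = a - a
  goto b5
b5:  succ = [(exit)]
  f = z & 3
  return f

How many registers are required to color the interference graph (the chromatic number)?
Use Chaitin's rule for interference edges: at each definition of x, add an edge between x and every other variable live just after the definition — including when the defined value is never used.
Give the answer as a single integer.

Block summaries:
  b0 def {a,f,h,n,z} use ∅
  b1 def {n,z} use {z}
  b2 def {h} use {h,z}
  b3 def {n} use {a,n}
  b4 def {z} use {a}
  b5 def {f} use {z}

Live sets:
  b0 li=∅ lo={a,h,n,z}
  b1 li={a,h,z} lo={a,h,z}
  b2 li={h,z} lo=∅
  b3 li={a,n,z} lo={a,z}
  b4 li={a} lo={z}
  b5 li={z} lo=∅

Interfere edges:
  a — {f,h,n,z}
  f — {a,n,z}
  h — {a,n,z}
  n — {a,f,h,z}
  z — {a,f,h,n}

Colouring:
  clique {a,f,n,z} ⇒ need ≥ 4
  4-colouring: R0={a}  R1={n}  R2={z}  R3={f,h}
  χ = 4

Answer: 4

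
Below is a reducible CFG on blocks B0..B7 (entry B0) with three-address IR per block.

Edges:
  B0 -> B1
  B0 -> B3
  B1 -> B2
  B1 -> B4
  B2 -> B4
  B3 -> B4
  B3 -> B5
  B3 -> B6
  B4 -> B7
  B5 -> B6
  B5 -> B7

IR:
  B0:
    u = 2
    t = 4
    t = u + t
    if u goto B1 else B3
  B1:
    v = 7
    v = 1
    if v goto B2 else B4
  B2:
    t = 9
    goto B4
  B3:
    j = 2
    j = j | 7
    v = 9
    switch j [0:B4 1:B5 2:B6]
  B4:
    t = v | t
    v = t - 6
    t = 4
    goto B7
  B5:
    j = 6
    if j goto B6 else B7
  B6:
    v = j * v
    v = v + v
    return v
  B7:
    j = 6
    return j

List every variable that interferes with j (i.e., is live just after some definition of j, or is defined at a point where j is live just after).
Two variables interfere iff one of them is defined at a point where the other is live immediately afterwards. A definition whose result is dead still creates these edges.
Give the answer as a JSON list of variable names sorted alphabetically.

Answer: ["t", "v"]

Working:
Block summaries:
  B0: {t,u} / ∅
  B1: {v} / ∅
  B2: {t} / ∅
  B3: {j,v} / ∅
  B4: {t,v} / {t,v}
  B5: {j} / ∅
  B6: {v} / {j,v}
  B7: {j} / ∅

Liveness:
  B0: in=∅ out={t}
  B1: in={t} out={t,v}
  B2: in={v} out={t,v}
  B3: in={t} out={j,t,v}
  B4: in={t,v} out=∅
  B5: in={v} out={j,v}
  B6: in={j,v} out=∅
  B7: in=∅ out=∅

Interfere edges:
  j — {t,v}
  t — {j,u,v}
  u — {t}
  v — {j,t}

N(j) = ["t", "v"]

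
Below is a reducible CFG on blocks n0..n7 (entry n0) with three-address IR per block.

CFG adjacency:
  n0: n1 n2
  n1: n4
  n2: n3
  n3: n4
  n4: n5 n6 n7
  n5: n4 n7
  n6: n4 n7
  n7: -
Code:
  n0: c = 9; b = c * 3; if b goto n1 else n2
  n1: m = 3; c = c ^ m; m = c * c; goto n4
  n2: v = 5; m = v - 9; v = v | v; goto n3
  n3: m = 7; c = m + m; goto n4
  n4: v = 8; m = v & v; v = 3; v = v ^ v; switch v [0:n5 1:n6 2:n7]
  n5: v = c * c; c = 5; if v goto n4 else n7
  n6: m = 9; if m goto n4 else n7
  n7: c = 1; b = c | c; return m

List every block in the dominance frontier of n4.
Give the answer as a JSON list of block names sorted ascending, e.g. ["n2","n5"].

Answer: ["n4"]

Derivation:
idom tree: n1←n0 n2←n0 n3←n2 n4←n0 n5←n4 n6←n4 n7←n4
Join-block Dom:
  n4: preds {n1,n3,n5,n6}: {n0,n1} ∩ {n0,n2,n3} ∩ {n0,n4,n5} ∩ {n0,n4,n6} = {n0}; idom=n0
  n7: preds {n4,n5,n6}: {n0,n4} ∩ {n0,n4,n5} ∩ {n0,n4,n6} = {n0,n4}; idom=n4

DF walk-up:
  join n4 pred n1: n1 stop@n0
  join n4 pred n3: n3→n2 stop@n0
  join n4 pred n5: n5→n4 stop@n0
  join n4 pred n6: n6→n4 stop@n0
  join n7 pred n4: · stop@n4
  join n7 pred n5: n5 stop@n4
  join n7 pred n6: n6 stop@n4
  n0 → ∅
  n1 → {n4}
  n2 → {n4}
  n3 → {n4}
  n4 → {n4}
  n5 → {n4,n7}
  n6 → {n4,n7}
  n7 → ∅

DF(n4) = ["n4"]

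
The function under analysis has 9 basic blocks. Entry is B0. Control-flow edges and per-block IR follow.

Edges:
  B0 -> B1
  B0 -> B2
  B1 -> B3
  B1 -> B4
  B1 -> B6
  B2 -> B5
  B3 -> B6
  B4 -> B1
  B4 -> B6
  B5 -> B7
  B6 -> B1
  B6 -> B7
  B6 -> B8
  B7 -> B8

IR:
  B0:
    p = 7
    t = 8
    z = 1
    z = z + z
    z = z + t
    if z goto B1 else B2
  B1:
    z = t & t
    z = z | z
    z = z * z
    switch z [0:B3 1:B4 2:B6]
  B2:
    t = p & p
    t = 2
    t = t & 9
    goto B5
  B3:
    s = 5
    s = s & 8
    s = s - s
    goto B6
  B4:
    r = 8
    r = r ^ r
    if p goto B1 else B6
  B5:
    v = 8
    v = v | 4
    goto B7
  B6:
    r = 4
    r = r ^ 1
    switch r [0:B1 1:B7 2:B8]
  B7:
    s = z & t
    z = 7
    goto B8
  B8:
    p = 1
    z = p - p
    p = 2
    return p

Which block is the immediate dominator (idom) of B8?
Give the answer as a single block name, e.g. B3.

idom tree: B1←B0 B2←B0 B3←B1 B4←B1 B5←B2 B6←B1 B7←B0 B8←B0
Dom∩ at merges:
  B1: preds {B0,B4,B6}: {B0} ∩ {B0,B1,B4} ∩ {B0,B1,B6} = {B0}; idom=B0
  B6: preds {B1,B3,B4}: {B0,B1} ∩ {B0,B1,B3} ∩ {B0,B1,B4} = {B0,B1}; idom=B1
  B7: preds {B5,B6}: {B0,B2,B5} ∩ {B0,B1,B6} = {B0}; idom=B0
  B8: preds {B6,B7}: {B0,B1,B6} ∩ {B0,B7} = {B0}; idom=B0

idom(B8) = B0

Answer: B0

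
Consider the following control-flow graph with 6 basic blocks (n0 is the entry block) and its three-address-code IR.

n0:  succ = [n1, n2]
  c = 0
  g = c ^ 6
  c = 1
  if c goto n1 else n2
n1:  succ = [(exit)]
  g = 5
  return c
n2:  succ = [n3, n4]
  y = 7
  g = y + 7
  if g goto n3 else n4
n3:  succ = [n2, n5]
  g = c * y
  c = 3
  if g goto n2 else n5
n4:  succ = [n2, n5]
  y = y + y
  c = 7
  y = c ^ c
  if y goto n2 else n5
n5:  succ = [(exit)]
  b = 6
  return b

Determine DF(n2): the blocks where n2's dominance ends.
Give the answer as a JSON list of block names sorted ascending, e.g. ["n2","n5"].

idom tree: n1←n0 n2←n0 n3←n2 n4←n2 n5←n2
Dom∩ at merges:
  n2: preds {n0,n3,n4}: {n0} ∩ {n0,n2,n3} ∩ {n0,n2,n4} = {n0}; idom=n0
  n5: preds {n3,n4}: {n0,n2,n3} ∩ {n0,n2,n4} = {n0,n2}; idom=n2

DF walk-up:
  n2←n0: walk · to n0
  n2←n3: walk n3→n2 to n0
  n2←n4: walk n4→n2 to n0
  n5←n3: walk n3 to n2
  n5←n4: walk n4 to n2
  DF(n0)=∅
  DF(n1)=∅
  DF(n2)={n2}
  DF(n3)={n2,n5}
  DF(n4)={n2,n5}
  DF(n5)=∅

DF(n2) = ["n2"]

Answer: ["n2"]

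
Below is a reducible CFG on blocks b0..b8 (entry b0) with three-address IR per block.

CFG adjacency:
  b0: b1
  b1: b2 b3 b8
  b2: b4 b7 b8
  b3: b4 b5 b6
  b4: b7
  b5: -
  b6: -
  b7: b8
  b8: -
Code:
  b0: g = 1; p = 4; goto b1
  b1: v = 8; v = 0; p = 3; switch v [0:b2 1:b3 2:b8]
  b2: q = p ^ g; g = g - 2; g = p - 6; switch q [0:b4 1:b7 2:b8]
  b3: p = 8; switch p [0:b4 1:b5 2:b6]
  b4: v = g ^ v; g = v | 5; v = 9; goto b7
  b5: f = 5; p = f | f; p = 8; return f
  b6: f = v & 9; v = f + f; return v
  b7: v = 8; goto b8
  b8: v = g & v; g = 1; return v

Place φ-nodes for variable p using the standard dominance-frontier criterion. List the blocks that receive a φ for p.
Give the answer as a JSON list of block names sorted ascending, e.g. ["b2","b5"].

idom tree: b1←b0 b2←b1 b3←b1 b4←b1 b5←b3 b6←b3 b7←b1 b8←b1
Join-block Dom:
  b4: preds {b2,b3}: {b0,b1,b2} ∩ {b0,b1,b3} = {b0,b1}; idom=b1
  b7: preds {b2,b4}: {b0,b1,b2} ∩ {b0,b1,b4} = {b0,b1}; idom=b1
  b8: preds {b1,b2,b7}: {b0,b1} ∩ {b0,b1,b2} ∩ {b0,b1,b7} = {b0,b1}; idom=b1

DF walk-up:
  join b4 pred b2: b2 stop@b1
  join b4 pred b3: b3 stop@b1
  join b7 pred b2: b2 stop@b1
  join b7 pred b4: b4 stop@b1
  join b8 pred b1: · stop@b1
  join b8 pred b2: b2 stop@b1
  join b8 pred b7: b7 stop@b1
  b0 → ∅
  b1 → ∅
  b2 → {b4,b7,b8}
  b3 → {b4}
  b4 → {b7}
  b5 → ∅
  b6 → ∅
  b7 → {b8}
  b8 → ∅

φ for p: defs {b0,b1,b3,b5}
  DF⁺ = {b4,b7,b8}

Answer: ["b4", "b7", "b8"]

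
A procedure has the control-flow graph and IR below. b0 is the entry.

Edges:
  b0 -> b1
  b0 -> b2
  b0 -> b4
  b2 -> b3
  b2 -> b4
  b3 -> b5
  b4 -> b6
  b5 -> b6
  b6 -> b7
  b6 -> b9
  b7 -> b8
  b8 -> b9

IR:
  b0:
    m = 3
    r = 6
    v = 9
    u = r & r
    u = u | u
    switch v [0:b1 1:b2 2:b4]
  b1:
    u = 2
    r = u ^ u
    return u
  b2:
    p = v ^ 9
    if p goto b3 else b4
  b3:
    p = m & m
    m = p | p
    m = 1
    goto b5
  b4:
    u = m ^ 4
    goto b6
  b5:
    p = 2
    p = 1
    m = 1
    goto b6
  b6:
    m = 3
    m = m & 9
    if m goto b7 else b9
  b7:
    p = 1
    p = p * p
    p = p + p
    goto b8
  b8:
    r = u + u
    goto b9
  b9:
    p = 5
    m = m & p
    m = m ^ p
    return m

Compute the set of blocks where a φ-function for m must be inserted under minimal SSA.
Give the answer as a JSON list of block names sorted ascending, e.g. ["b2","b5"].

idom tree: b1←b0 b2←b0 b3←b2 b4←b0 b5←b3 b6←b0 b7←b6 b8←b7 b9←b6
Join-block Dom:
  b4: preds {b0,b2}: {b0} ∩ {b0,b2} = {b0}; idom=b0
  b6: preds {b4,b5}: {b0,b4} ∩ {b0,b2,b3,b5} = {b0}; idom=b0
  b9: preds {b6,b8}: {b0,b6} ∩ {b0,b6,b7,b8} = {b0,b6}; idom=b6

DF walk-up:
  join b4 pred b0: · stop@b0
  join b4 pred b2: b2 stop@b0
  join b6 pred b4: b4 stop@b0
  join b6 pred b5: b5→b3→b2 stop@b0
  join b9 pred b6: · stop@b6
  join b9 pred b8: b8→b7 stop@b6
  DF(b0)=∅
  DF(b1)=∅
  DF(b2)={b4,b6}
  DF(b3)={b6}
  DF(b4)={b6}
  DF(b5)={b6}
  DF(b6)=∅
  DF(b7)={b9}
  DF(b8)={b9}
  DF(b9)=∅

φ for m: defs {b0,b3,b5,b6,b9}
  DF⁺ = {b6}

Answer: ["b6"]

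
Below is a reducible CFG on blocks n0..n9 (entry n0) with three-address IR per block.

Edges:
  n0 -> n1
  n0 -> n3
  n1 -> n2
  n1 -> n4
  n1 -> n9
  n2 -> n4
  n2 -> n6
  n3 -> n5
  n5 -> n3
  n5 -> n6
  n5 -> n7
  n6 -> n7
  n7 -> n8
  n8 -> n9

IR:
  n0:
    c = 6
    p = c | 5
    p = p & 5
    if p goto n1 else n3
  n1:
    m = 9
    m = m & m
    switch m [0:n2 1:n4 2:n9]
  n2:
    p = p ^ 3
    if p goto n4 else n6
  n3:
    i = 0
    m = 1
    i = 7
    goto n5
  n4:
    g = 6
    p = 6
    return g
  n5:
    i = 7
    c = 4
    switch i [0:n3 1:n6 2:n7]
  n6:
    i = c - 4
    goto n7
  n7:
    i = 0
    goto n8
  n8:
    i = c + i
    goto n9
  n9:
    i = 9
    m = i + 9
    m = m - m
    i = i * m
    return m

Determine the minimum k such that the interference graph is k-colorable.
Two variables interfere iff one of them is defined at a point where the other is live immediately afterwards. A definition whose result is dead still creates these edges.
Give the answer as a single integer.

Answer: 3

Derivation:
Block summaries:
  n0: {c,p} / ∅
  n1: {m} / ∅
  n2: {p} / {p}
  n3: {i,m} / ∅
  n4: {g,p} / ∅
  n5: {c,i} / ∅
  n6: {i} / {c}
  n7: {i} / ∅
  n8: {i} / {c,i}
  n9: {i,m} / ∅

Liveness:
  live n0: ∅→{c,p}
  live n1: {c,p}→{c,p}
  live n2: {c,p}→{c}
  live n3: ∅→∅
  live n4: ∅→∅
  live n5: ∅→{c}
  live n6: {c}→{c}
  live n7: {c}→{c,i}
  live n8: {c,i}→∅
  live n9: ∅→∅

Interference:
  c: {i,m,p}
  g: {p}
  i: {c,m}
  m: {c,i,p}
  p: {c,g,m}

Registers:
  {c,i,m} pairwise interfere (3-clique) ⇒ χ ≥ 3
  assign c→R0 g→R0 i→R2 m→R1 p→R2 — no edge inside a register ⇒ χ ≤ 3
  χ = 3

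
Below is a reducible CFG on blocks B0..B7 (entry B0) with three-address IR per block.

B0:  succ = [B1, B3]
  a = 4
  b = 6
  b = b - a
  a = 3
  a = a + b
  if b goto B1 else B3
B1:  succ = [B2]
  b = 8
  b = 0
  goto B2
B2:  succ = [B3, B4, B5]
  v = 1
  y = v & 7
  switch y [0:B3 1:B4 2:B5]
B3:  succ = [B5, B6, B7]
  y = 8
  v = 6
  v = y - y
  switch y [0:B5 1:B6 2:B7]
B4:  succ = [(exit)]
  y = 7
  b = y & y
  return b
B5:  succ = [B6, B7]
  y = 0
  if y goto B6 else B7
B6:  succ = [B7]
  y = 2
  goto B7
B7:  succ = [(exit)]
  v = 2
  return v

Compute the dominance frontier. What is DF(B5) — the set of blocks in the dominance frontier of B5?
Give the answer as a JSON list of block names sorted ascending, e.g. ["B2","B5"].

idom tree: B1←B0 B2←B1 B3←B0 B4←B2 B5←B0 B6←B0 B7←B0
Join-block Dom:
  B3: preds {B0,B2}: {B0} ∩ {B0,B1,B2} = {B0}; idom=B0
  B5: preds {B2,B3}: {B0,B1,B2} ∩ {B0,B3} = {B0}; idom=B0
  B6: preds {B3,B5}: {B0,B3} ∩ {B0,B5} = {B0}; idom=B0
  B7: preds {B3,B5,B6}: {B0,B3} ∩ {B0,B5} ∩ {B0,B6} = {B0}; idom=B0

Frontier:
  B3←B0: walk · to B0
  B3←B2: walk B2→B1 to B0
  B5←B2: walk B2→B1 to B0
  B5←B3: walk B3 to B0
  B6←B3: walk B3 to B0
  B6←B5: walk B5 to B0
  B7←B3: walk B3 to B0
  B7←B5: walk B5 to B0
  B7←B6: walk B6 to B0
  B0: DF=∅
  B1: DF={B3,B5}
  B2: DF={B3,B5}
  B3: DF={B5,B6,B7}
  B4: DF=∅
  B5: DF={B6,B7}
  B6: DF={B7}
  B7: DF=∅

DF(B5) = ["B6", "B7"]

Answer: ["B6", "B7"]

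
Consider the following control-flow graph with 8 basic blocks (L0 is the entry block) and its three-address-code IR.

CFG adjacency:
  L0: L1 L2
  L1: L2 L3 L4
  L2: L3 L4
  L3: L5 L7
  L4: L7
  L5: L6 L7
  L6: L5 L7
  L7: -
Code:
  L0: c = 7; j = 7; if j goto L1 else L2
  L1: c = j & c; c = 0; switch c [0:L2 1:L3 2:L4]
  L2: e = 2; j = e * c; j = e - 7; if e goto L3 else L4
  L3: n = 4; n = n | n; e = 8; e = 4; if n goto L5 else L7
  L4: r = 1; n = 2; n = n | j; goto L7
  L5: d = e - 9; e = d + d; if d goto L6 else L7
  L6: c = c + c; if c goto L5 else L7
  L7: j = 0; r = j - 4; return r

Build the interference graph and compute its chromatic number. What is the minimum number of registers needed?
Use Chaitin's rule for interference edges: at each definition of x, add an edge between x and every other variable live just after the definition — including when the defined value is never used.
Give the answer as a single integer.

Answer: 4

Derivation:
def/use:
  L0: def={c,j} ue=∅
  L1: def={c} ue={c,j}
  L2: def={e,j} ue={c}
  L3: def={e,n} ue=∅
  L4: def={n,r} ue={j}
  L5: def={d,e} ue={e}
  L6: def={c} ue={c}
  L7: def={j,r} ue=∅

Liveness:
  L0: in=∅ out={c,j}
  L1: in={c,j} out={c,j}
  L2: in={c} out={c,j}
  L3: in={c} out={c,e}
  L4: in={j} out=∅
  L5: in={c,e} out={c,e}
  L6: in={c,e} out={c,e}
  L7: in=∅ out=∅

Interference:
  c: {d,e,j,n}
  d: {c,e}
  e: {c,d,j,n}
  j: {c,e,n,r}
  n: {c,e,j}
  r: {j}

Registers:
  lower bound: {c,e,j,n} mutually conflict ⇒ χ ≥ 4
  assign c→R0 d→R2 e→R1 j→R2 n→R3 r→R0 — no edge inside a register ⇒ χ ≤ 4
  χ = 4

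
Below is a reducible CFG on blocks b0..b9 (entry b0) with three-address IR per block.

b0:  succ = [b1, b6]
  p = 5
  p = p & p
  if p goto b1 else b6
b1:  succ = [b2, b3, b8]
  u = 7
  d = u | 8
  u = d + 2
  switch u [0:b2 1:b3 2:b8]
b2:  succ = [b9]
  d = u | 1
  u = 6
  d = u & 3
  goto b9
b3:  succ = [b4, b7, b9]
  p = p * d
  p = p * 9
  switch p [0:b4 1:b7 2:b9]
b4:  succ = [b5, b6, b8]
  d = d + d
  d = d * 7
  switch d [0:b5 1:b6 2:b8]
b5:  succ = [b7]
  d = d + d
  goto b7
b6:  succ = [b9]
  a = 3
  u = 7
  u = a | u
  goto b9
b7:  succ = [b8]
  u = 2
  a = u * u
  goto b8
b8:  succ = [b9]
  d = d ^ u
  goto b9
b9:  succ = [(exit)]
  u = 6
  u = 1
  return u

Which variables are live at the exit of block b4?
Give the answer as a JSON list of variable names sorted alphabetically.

Block summaries:
  b0: def={p} ue=∅
  b1: def={d,u} ue=∅
  b2: def={d,u} ue={u}
  b3: def={p} ue={d,p}
  b4: def={d} ue={d}
  b5: def={d} ue={d}
  b6: def={a,u} ue=∅
  b7: def={a,u} ue=∅
  b8: def={d} ue={d,u}
  b9: def={u} ue=∅

Live sets:
  live b0: ∅→{p}
  live b1: {p}→{d,p,u}
  live b2: {u}→∅
  live b3: {d,p,u}→{d,u}
  live b4: {d,u}→{d,u}
  live b5: {d}→{d}
  live b6: ∅→∅
  live b7: {d}→{d,u}
  live b8: {d,u}→∅
  live b9: ∅→∅

live-out(b4) = ["d", "u"]

Answer: ["d", "u"]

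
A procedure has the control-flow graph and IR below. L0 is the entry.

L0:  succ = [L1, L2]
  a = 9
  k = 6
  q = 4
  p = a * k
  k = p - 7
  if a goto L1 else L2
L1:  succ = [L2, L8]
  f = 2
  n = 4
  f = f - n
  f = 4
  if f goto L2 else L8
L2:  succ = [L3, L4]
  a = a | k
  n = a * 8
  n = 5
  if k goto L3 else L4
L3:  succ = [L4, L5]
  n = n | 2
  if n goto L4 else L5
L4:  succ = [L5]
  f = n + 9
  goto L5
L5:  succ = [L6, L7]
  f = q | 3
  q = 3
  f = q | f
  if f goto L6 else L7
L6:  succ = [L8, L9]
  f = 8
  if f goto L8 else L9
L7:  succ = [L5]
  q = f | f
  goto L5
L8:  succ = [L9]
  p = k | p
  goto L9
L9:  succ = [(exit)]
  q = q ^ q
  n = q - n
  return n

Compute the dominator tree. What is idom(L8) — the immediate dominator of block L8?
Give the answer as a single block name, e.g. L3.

idom tree: L1←L0 L2←L0 L3←L2 L4←L2 L5←L2 L6←L5 L7←L5 L8←L0 L9←L0
Join-block Dom:
  L2: preds {L0,L1}: {L0} ∩ {L0,L1} = {L0}; idom=L0
  L4: preds {L2,L3}: {L0,L2} ∩ {L0,L2,L3} = {L0,L2}; idom=L2
  L5: preds {L3,L4,L7}: {L0,L2,L3} ∩ {L0,L2,L4} ∩ {L0,L2,L5,L7} = {L0,L2}; idom=L2
  L8: preds {L1,L6}: {L0,L1} ∩ {L0,L2,L5,L6} = {L0}; idom=L0
  L9: preds {L6,L8}: {L0,L2,L5,L6} ∩ {L0,L8} = {L0}; idom=L0

idom(L8) = L0

Answer: L0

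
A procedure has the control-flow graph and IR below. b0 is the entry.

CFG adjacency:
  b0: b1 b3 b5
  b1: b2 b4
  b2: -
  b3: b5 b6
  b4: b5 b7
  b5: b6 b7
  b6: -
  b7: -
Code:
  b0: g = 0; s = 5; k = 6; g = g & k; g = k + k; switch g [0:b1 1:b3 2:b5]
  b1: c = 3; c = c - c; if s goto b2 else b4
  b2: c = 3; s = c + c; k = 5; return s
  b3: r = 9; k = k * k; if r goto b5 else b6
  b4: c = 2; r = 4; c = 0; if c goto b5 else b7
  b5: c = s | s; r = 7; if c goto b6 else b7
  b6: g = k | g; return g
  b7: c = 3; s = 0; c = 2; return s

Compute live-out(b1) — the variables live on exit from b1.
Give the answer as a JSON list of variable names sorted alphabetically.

Block summaries:
  b0: {g,k,s} / ∅
  b1: {c} / {s}
  b2: {c,k,s} / ∅
  b3: {k,r} / {k}
  b4: {c,r} / ∅
  b5: {c,r} / {s}
  b6: {g} / {g,k}
  b7: {c,s} / ∅

Live sets:
  live b0: ∅→{g,k,s}
  live b1: {g,k,s}→{g,k,s}
  live b2: ∅→∅
  live b3: {g,k,s}→{g,k,s}
  live b4: {g,k,s}→{g,k,s}
  live b5: {g,k,s}→{g,k}
  live b6: {g,k}→∅
  live b7: ∅→∅

live-out(b1) = ["g", "k", "s"]

Answer: ["g", "k", "s"]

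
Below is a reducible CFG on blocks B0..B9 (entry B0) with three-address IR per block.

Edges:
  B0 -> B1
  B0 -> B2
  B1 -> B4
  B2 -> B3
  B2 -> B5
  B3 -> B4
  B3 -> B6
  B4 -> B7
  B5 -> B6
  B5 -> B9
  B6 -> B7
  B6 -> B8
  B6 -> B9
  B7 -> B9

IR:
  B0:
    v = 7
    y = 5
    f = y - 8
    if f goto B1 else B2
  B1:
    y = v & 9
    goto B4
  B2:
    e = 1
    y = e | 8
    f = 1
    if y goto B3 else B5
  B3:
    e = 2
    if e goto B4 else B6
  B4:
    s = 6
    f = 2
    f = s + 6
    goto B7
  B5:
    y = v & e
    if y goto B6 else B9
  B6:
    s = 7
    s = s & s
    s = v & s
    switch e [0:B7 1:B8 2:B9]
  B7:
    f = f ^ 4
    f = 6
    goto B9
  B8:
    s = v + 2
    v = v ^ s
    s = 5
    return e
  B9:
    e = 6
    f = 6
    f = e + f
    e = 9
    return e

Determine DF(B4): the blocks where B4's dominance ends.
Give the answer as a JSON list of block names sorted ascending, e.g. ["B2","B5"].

idom tree: B1←B0 B2←B0 B3←B2 B4←B0 B5←B2 B6←B2 B7←B0 B8←B6 B9←B0
Dom at joins:
  B4: preds {B1,B3}: {B0,B1} ∩ {B0,B2,B3} = {B0}; idom=B0
  B6: preds {B3,B5}: {B0,B2,B3} ∩ {B0,B2,B5} = {B0,B2}; idom=B2
  B7: preds {B4,B6}: {B0,B4} ∩ {B0,B2,B6} = {B0}; idom=B0
  B9: preds {B5,B6,B7}: {B0,B2,B5} ∩ {B0,B2,B6} ∩ {B0,B7} = {B0}; idom=B0

DF walk-up:
  B4←B1: walk B1 to B0
  B4←B3: walk B3→B2 to B0
  B6←B3: walk B3 to B2
  B6←B5: walk B5 to B2
  B7←B4: walk B4 to B0
  B7←B6: walk B6→B2 to B0
  B9←B5: walk B5→B2 to B0
  B9←B6: walk B6→B2 to B0
  B9←B7: walk B7 to B0
  B0 → ∅
  B1 → {B4}
  B2 → {B4,B7,B9}
  B3 → {B4,B6}
  B4 → {B7}
  B5 → {B6,B9}
  B6 → {B7,B9}
  B7 → {B9}
  B8 → ∅
  B9 → ∅

DF(B4) = ["B7"]

Answer: ["B7"]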